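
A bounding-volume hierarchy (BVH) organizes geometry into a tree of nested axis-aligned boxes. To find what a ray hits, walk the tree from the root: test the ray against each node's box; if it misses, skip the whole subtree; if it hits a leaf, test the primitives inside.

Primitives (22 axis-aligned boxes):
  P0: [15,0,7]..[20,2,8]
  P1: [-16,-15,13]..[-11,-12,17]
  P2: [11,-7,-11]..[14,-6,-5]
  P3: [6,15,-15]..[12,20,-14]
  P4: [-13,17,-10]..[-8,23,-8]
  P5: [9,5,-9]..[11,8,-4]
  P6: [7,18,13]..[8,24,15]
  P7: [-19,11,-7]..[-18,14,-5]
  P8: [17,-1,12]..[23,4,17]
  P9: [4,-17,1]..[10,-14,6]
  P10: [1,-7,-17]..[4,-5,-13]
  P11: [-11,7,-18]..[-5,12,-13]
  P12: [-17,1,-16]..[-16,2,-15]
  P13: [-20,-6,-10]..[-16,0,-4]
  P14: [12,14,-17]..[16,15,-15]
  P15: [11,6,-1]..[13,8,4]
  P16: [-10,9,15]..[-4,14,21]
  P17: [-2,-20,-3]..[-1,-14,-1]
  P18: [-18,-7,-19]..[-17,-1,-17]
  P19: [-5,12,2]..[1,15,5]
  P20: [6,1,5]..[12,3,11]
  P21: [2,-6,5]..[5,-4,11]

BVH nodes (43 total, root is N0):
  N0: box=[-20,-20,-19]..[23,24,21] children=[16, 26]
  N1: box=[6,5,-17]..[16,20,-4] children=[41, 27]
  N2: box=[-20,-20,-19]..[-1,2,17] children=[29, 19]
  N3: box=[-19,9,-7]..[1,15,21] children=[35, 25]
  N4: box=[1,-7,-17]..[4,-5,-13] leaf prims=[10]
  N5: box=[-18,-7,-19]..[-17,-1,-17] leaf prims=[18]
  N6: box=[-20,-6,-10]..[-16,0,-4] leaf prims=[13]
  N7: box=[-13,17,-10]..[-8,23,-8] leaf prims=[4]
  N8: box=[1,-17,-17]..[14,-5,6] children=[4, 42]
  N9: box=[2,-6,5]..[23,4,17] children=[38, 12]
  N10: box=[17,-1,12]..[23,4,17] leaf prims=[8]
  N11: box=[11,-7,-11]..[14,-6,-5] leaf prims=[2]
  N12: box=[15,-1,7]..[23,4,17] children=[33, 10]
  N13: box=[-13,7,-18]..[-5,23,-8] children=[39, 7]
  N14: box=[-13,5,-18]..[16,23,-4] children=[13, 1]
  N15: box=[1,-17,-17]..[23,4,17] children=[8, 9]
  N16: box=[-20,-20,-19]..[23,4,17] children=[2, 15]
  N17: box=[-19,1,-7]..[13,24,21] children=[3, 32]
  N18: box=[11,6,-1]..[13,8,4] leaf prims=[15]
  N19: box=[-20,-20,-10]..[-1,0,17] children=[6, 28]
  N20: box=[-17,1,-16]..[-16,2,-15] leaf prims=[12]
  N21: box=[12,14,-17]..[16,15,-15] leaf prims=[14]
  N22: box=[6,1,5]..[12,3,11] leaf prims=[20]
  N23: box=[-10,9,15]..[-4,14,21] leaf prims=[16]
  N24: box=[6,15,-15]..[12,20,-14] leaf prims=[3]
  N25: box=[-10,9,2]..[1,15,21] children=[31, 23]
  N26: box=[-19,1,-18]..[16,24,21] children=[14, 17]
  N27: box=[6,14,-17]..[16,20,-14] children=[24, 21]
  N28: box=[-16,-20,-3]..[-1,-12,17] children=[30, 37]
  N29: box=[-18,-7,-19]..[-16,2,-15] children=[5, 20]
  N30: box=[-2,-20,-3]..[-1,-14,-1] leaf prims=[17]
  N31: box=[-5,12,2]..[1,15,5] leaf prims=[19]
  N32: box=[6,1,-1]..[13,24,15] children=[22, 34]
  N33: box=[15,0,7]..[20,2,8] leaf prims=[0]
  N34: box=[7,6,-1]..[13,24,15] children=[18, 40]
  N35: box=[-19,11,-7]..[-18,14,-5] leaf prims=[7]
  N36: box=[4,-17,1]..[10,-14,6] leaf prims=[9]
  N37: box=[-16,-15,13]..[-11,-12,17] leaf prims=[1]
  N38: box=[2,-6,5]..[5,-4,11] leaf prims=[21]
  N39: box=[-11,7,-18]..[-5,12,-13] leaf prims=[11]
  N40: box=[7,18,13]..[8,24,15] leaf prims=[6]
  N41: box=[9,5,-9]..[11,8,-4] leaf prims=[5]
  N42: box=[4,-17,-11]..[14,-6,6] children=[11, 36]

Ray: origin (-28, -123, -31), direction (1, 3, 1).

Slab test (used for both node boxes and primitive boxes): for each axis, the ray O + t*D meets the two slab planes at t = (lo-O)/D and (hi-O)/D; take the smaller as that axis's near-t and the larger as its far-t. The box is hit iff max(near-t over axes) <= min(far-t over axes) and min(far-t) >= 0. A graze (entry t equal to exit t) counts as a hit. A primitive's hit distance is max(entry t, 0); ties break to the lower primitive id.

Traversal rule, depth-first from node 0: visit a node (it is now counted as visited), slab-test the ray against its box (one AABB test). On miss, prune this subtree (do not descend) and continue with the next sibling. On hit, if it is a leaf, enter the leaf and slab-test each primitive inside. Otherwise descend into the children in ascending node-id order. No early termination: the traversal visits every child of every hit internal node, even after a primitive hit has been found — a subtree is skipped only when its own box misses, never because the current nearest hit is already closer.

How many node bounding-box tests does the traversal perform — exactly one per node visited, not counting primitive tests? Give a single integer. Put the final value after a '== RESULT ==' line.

Walk:
N0 x:[8,51] y:[103/3,49] z:[12,52] -> hit [103/3,49], descend [16, 26]
  N16 x:[8,51] y:[103/3,127/3] z:[12,48] -> hit [103/3,127/3], descend [2, 15]
    N2 x:[8,27] y:[103/3,125/3] z:[12,48] -> miss, prune
    N15 x:[29,51] y:[106/3,127/3] z:[14,48] -> hit [106/3,127/3], descend [8, 9]
      N8 x:[29,42] y:[106/3,118/3] z:[14,37] -> hit [106/3,37], descend [4, 42]
        N4 x:[29,32] y:[116/3,118/3] z:[14,18] -> miss, prune
        N42 x:[32,42] y:[106/3,39] z:[20,37] -> hit [106/3,37], descend [11, 36]
          N11 x:[39,42] y:[116/3,39] z:[20,26] -> miss, prune
          N36 x:[32,38] y:[106/3,109/3] z:[32,37] -> hit [106/3,109/3] leaf, test {P9@t=106/3}
      N9 x:[30,51] y:[39,127/3] z:[36,48] -> hit [39,127/3], descend [12, 38]
        N12 x:[43,51] y:[122/3,127/3] z:[38,48] -> miss, prune
        N38 x:[30,33] y:[39,119/3] z:[36,42] -> miss, prune
  N26 x:[9,44] y:[124/3,49] z:[13,52] -> hit [124/3,44], descend [14, 17]
    N14 x:[15,44] y:[128/3,146/3] z:[13,27] -> miss, prune
    N17 x:[9,41] y:[124/3,49] z:[24,52] -> miss, prune

order=[0, 16, 2, 15, 8, 4, 42, 11, 36, 9, 12, 38, 26, 14, 17]  |boxes|=15  |leaves|=1  hit=P9

== RESULT ==
15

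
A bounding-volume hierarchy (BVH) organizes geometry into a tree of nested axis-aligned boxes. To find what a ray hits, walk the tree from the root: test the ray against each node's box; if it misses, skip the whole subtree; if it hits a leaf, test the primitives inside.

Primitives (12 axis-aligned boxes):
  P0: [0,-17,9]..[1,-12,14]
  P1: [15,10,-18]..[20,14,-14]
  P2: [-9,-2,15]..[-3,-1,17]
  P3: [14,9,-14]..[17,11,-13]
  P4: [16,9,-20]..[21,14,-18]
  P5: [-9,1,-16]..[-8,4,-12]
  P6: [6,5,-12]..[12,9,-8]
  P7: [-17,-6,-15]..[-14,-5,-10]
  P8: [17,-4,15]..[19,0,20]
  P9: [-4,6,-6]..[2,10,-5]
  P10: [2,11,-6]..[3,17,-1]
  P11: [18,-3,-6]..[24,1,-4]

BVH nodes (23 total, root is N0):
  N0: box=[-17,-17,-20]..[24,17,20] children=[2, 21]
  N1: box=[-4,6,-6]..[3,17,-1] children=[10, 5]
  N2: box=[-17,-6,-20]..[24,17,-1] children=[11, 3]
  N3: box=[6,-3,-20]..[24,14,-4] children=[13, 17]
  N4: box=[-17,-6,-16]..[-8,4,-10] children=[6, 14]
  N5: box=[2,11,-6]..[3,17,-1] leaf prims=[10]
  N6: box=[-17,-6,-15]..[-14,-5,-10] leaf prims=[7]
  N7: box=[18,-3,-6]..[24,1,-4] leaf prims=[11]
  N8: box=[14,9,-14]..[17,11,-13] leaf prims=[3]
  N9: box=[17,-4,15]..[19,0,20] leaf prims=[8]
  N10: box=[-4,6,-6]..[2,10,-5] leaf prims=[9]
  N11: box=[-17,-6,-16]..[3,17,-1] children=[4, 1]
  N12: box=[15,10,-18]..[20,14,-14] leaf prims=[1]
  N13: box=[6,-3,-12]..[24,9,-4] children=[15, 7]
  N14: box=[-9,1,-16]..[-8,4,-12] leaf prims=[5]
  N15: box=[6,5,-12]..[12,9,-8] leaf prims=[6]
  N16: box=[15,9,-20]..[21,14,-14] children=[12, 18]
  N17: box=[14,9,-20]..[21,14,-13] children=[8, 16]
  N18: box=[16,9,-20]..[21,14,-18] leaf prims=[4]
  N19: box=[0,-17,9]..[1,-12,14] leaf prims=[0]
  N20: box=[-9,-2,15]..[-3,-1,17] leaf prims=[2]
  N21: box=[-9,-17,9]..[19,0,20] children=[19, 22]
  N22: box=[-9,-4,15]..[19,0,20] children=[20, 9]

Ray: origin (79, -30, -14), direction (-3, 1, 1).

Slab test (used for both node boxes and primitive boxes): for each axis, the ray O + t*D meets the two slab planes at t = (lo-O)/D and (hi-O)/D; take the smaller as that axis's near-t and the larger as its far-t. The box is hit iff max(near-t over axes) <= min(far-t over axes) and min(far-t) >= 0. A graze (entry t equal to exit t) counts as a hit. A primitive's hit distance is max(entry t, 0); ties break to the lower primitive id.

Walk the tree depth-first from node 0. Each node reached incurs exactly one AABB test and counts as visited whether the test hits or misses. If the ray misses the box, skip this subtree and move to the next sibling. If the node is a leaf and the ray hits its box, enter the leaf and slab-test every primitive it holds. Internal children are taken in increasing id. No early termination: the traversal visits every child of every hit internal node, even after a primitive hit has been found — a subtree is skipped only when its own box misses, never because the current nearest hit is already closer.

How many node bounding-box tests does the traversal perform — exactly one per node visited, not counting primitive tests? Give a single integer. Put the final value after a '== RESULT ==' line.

Traverse from the root:
N0 x:[55/3,32] y:[13,47] z:[-6,34] -> hit [55/3,32], descend [2, 21]
  N2 x:[55/3,32] y:[24,47] z:[-6,13] -> miss, prune
  N21 x:[20,88/3] y:[13,30] z:[23,34] -> hit [23,88/3], descend [19, 22]
    N19 x:[26,79/3] y:[13,18] z:[23,28] -> miss, prune
    N22 x:[20,88/3] y:[26,30] z:[29,34] -> hit [29,88/3], descend [9, 20]
      N9 x:[20,62/3] y:[26,30] z:[29,34] -> miss, prune
      N20 x:[82/3,88/3] y:[28,29] z:[29,31] -> hit [29,29] leaf, test {P2@t=29}

order=[0, 2, 21, 19, 22, 9, 20]  |boxes|=7  |leaves|=1  hit=P2

== RESULT ==
7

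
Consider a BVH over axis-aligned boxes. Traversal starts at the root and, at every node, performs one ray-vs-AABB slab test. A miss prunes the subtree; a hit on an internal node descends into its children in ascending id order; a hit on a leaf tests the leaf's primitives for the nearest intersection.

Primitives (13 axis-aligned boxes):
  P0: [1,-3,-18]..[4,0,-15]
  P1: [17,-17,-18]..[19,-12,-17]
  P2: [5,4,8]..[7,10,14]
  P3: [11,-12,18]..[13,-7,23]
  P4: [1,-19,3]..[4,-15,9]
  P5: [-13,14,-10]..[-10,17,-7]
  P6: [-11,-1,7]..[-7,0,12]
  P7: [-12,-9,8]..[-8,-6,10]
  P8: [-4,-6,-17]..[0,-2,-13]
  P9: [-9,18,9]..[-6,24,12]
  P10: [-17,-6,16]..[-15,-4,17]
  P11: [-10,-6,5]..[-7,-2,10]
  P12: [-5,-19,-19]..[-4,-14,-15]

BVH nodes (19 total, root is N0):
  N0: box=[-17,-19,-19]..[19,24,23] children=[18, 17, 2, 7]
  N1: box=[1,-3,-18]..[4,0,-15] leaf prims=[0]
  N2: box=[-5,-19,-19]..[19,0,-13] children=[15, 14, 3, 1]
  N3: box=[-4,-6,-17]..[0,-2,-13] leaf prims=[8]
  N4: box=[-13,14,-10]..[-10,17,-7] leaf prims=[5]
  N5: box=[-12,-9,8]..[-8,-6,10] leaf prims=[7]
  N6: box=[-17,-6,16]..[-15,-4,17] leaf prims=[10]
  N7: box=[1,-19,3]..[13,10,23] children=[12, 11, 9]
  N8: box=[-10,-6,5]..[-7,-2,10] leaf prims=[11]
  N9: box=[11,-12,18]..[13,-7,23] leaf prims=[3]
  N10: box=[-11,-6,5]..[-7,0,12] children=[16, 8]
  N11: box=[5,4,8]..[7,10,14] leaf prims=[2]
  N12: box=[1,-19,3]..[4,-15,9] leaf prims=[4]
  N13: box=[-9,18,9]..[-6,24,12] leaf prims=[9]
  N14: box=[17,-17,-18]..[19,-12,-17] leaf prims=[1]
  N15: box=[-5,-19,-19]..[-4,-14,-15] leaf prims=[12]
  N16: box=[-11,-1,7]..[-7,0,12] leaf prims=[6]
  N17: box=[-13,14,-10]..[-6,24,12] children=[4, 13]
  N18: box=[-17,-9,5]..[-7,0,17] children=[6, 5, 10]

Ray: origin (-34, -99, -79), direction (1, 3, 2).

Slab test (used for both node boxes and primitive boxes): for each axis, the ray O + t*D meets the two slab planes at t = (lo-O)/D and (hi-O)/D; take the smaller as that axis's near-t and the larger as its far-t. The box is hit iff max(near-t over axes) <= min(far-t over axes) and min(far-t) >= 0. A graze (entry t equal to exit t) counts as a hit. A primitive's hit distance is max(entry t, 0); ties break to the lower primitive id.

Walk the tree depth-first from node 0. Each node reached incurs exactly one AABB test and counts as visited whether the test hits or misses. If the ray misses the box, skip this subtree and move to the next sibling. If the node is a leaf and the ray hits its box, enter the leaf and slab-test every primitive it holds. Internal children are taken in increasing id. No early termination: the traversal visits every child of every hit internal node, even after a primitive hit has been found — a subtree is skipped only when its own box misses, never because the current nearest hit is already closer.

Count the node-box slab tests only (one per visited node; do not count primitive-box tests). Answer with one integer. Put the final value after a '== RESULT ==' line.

Traverse from the root:
N0 x:[17,53] y:[80/3,41] z:[30,51] -> hit [30,41], descend [2, 7, 17, 18]
  N2 x:[29,53] y:[80/3,33] z:[30,33] -> hit [30,33], descend [1, 3, 14, 15]
    N1 x:[35,38] y:[32,33] z:[61/2,32] -> miss, prune
    N3 x:[30,34] y:[31,97/3] z:[31,33] -> hit [31,97/3] leaf, test {P8@t=31}
    N14 x:[51,53] y:[82/3,29] z:[61/2,31] -> miss, prune
    N15 x:[29,30] y:[80/3,85/3] z:[30,32] -> miss, prune
  N7 x:[35,47] y:[80/3,109/3] z:[41,51] -> miss, prune
  N17 x:[21,28] y:[113/3,41] z:[69/2,91/2] -> miss, prune
  N18 x:[17,27] y:[30,33] z:[42,48] -> miss, prune

9 AABB tests over nodes [0, 2, 1, 3, 14, 15, 7, 17, 18]; 1 leaf entered; closest P8.

== RESULT ==
9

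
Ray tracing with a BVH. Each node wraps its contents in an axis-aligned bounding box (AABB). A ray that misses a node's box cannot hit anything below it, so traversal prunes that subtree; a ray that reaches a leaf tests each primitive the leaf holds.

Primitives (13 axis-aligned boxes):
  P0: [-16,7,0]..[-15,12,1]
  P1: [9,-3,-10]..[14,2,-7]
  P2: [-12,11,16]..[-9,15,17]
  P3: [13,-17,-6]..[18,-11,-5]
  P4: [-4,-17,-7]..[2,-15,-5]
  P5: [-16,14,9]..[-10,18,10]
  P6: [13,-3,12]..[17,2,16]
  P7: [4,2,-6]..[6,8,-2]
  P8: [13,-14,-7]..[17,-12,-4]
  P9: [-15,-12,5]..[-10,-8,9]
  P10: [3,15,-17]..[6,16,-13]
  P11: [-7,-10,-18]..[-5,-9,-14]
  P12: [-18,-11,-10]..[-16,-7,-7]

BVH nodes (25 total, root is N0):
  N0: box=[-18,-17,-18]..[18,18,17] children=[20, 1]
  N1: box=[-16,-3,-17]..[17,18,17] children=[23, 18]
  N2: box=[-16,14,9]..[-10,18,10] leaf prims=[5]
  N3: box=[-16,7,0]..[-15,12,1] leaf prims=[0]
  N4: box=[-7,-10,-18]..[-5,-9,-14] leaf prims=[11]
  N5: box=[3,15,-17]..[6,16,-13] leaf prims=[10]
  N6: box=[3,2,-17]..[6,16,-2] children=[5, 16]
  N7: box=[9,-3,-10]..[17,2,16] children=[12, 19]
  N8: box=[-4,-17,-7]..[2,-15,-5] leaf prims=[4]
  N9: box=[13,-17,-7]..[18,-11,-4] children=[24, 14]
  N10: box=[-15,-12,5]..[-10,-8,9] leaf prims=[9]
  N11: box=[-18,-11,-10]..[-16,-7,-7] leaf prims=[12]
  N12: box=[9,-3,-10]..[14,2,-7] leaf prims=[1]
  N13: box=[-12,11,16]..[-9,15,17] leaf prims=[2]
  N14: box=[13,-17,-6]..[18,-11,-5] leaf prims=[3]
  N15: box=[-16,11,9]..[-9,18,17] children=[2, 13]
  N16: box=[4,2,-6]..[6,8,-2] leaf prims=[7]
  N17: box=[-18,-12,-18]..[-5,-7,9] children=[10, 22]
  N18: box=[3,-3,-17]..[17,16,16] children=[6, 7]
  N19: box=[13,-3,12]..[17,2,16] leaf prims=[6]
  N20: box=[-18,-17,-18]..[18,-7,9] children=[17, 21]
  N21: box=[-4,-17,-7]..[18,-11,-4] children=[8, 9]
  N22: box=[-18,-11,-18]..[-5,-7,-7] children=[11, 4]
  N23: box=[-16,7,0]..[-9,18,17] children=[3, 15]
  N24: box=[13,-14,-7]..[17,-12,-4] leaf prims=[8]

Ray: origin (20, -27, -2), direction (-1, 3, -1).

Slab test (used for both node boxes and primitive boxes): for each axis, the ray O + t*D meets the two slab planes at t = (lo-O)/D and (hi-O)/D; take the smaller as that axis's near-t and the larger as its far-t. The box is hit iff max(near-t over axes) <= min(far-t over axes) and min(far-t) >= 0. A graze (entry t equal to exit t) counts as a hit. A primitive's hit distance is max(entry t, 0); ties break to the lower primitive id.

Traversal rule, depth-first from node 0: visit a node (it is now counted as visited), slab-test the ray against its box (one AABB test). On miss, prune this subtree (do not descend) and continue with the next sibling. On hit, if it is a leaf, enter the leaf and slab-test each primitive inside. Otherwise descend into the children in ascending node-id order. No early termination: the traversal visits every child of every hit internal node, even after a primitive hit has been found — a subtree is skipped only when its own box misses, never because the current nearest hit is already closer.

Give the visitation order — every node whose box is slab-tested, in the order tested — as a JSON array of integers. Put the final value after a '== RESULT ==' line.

Traverse from the root:
N0 x:[2,38] y:[10/3,15] z:[-19,16] -> hit [10/3,15], descend [1, 20]
  N1 x:[3,36] y:[8,15] z:[-19,15] -> hit [8,15], descend [18, 23]
    N18 x:[3,17] y:[8,43/3] z:[-18,15] -> hit [8,43/3], descend [6, 7]
      N6 x:[14,17] y:[29/3,43/3] z:[0,15] -> hit [14,43/3], descend [5, 16]
        N5 x:[14,17] y:[14,43/3] z:[11,15] -> hit [14,43/3] leaf, test {P10@t=14}
        N16 x:[14,16] y:[29/3,35/3] z:[0,4] -> miss, prune
      N7 x:[3,11] y:[8,29/3] z:[-18,8] -> hit [8,8], descend [12, 19]
        N12 x:[6,11] y:[8,29/3] z:[5,8] -> hit [8,8] leaf, test {P1@t=8}
        N19 x:[3,7] y:[8,29/3] z:[-18,-14] -> miss, prune
    N23 x:[29,36] y:[34/3,15] z:[-19,-2] -> miss, prune
  N20 x:[2,38] y:[10/3,20/3] z:[-11,16] -> hit [10/3,20/3], descend [17, 21]
    N17 x:[25,38] y:[5,20/3] z:[-11,16] -> miss, prune
    N21 x:[2,24] y:[10/3,16/3] z:[2,5] -> hit [10/3,5], descend [8, 9]
      N8 x:[18,24] y:[10/3,4] z:[3,5] -> miss, prune
      N9 x:[2,7] y:[10/3,16/3] z:[2,5] -> hit [10/3,5], descend [14, 24]
        N14 x:[2,7] y:[10/3,16/3] z:[3,4] -> hit [10/3,4] leaf, test {P3@t=10/3}
        N24 x:[3,7] y:[13/3,5] z:[2,5] -> hit [13/3,5] leaf, test {P8@t=13/3}

Summary -> nodes [0, 1, 18, 6, 5, 16, 7, 12, 19, 23, 20, 17, 21, 8, 9, 14, 24]; box-tests=17; leaf-entries=4; first=P3

== RESULT ==
[0, 1, 18, 6, 5, 16, 7, 12, 19, 23, 20, 17, 21, 8, 9, 14, 24]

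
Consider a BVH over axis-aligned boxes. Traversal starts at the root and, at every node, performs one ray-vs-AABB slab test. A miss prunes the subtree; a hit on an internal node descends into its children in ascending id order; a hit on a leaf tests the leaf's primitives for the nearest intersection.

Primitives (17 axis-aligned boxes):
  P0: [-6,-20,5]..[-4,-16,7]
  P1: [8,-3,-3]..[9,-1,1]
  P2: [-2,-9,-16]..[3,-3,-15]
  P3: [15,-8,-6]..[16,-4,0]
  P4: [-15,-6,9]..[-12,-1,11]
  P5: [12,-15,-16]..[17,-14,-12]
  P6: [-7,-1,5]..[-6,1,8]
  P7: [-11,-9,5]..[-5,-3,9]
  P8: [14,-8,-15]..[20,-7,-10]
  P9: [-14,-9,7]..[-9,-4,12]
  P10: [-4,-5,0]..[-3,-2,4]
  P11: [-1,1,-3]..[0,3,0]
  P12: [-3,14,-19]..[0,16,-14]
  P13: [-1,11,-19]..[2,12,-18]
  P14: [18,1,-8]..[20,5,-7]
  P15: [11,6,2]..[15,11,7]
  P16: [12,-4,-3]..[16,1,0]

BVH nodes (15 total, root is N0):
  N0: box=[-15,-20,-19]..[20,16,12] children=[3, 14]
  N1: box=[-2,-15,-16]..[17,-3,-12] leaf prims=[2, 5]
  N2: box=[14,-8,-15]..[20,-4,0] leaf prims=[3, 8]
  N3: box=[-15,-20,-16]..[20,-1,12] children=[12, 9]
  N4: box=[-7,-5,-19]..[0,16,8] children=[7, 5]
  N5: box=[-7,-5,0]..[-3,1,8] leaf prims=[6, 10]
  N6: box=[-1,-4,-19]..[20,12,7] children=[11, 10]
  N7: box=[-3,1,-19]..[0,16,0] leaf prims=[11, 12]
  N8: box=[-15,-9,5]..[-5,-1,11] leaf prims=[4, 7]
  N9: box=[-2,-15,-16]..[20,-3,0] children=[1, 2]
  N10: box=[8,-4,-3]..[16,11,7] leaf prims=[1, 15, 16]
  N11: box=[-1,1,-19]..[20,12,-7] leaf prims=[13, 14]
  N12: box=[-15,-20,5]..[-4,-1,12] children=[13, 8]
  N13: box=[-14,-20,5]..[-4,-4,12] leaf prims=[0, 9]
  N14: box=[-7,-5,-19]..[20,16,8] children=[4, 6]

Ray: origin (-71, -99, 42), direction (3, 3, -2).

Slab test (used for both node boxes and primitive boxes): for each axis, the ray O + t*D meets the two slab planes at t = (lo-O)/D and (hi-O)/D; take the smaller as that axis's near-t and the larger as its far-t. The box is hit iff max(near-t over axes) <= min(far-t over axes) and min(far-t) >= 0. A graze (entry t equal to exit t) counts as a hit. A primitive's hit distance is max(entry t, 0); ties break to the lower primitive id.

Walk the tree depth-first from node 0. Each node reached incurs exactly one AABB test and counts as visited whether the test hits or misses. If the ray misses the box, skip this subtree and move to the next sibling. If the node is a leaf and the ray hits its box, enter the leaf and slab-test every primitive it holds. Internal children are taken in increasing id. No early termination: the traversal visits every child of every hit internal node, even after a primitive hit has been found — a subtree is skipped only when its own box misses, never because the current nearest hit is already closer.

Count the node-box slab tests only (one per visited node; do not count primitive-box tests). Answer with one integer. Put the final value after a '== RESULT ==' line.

Trace the traversal:
N0 x:[56/3,91/3] y:[79/3,115/3] z:[15,61/2] -> hit [79/3,91/3], descend [3, 14]
  N3 x:[56/3,91/3] y:[79/3,98/3] z:[15,29] -> hit [79/3,29], descend [9, 12]
    N9 x:[23,91/3] y:[28,32] z:[21,29] -> hit [28,29], descend [1, 2]
      N1 x:[23,88/3] y:[28,32] z:[27,29] -> hit [28,29] leaf, test {P2(miss), P5@t=28}
      N2 x:[85/3,91/3] y:[91/3,95/3] z:[21,57/2] -> miss, prune
    N12 x:[56/3,67/3] y:[79/3,98/3] z:[15,37/2] -> miss, prune
  N14 x:[64/3,91/3] y:[94/3,115/3] z:[17,61/2] -> miss, prune

Visited [0, 3, 9, 1, 2, 12, 14]. Tests: 7 box, 1 leaf. Nearest: P5.

== RESULT ==
7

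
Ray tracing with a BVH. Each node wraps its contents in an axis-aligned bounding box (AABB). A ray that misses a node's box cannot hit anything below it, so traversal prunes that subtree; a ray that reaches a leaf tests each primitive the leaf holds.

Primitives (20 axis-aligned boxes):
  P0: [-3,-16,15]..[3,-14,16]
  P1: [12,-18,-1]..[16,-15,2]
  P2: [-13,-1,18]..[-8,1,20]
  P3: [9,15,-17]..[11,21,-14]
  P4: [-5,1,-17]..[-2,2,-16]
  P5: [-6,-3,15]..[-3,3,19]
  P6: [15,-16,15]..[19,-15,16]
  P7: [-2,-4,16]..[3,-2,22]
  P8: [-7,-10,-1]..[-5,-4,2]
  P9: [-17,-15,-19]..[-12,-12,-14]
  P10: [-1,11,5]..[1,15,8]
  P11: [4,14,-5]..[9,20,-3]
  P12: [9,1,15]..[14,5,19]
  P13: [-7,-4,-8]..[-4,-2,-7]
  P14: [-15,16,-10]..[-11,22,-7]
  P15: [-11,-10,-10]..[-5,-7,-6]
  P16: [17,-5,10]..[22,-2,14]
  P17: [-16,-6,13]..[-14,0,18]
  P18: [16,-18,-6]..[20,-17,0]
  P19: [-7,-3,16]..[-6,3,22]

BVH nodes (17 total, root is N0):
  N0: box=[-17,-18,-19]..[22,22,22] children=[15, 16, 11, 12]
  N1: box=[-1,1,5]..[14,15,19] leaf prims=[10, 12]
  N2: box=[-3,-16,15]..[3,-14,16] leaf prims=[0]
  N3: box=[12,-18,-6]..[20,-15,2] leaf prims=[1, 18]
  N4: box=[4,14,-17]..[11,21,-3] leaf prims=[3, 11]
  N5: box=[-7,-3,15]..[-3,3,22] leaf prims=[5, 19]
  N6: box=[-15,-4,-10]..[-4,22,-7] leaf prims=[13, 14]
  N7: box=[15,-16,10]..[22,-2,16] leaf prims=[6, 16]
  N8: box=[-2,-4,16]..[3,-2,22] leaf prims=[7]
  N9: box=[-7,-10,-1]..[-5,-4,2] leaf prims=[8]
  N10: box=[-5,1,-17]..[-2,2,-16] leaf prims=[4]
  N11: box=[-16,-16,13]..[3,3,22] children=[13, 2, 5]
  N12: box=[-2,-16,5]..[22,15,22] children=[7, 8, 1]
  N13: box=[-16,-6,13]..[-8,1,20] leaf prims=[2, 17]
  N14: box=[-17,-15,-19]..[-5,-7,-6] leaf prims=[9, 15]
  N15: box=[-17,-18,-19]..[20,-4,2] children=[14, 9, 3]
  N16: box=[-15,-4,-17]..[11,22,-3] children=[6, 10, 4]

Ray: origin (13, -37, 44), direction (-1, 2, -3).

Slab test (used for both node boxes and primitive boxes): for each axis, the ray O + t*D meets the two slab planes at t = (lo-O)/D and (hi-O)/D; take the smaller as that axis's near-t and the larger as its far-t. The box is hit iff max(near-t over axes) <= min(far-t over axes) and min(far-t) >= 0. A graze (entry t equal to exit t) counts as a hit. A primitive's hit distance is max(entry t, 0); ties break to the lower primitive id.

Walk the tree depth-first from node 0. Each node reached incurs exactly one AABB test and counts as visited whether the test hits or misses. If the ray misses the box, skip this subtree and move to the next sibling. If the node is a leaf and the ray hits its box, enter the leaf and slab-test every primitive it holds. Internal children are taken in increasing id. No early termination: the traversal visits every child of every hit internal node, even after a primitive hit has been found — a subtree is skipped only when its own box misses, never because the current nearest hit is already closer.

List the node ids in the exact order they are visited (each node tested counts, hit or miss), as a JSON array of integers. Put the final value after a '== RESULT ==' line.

Traverse from the root:
N0 x:[-9,30] y:[19/2,59/2] z:[22/3,21] -> hit [19/2,21], descend [11, 12, 15, 16]
  N11 x:[10,29] y:[21/2,20] z:[22/3,31/3] -> miss, prune
  N12 x:[-9,15] y:[21/2,26] z:[22/3,13] -> hit [21/2,13], descend [1, 7, 8]
    N1 x:[-1,14] y:[19,26] z:[25/3,13] -> miss, prune
    N7 x:[-9,-2] y:[21/2,35/2] z:[28/3,34/3] -> miss, prune
    N8 x:[10,15] y:[33/2,35/2] z:[22/3,28/3] -> miss, prune
  N15 x:[-7,30] y:[19/2,33/2] z:[14,21] -> hit [14,33/2], descend [3, 9, 14]
    N3 x:[-7,1] y:[19/2,11] z:[14,50/3] -> miss, prune
    N9 x:[18,20] y:[27/2,33/2] z:[14,15] -> miss, prune
    N14 x:[18,30] y:[11,15] z:[50/3,21] -> miss, prune
  N16 x:[2,28] y:[33/2,59/2] z:[47/3,61/3] -> hit [33/2,61/3], descend [4, 6, 10]
    N4 x:[2,9] y:[51/2,29] z:[47/3,61/3] -> miss, prune
    N6 x:[17,28] y:[33/2,59/2] z:[17,18] -> hit [17,18] leaf, test {P13@t=17, P14(miss)}
    N10 x:[15,18] y:[19,39/2] z:[20,61/3] -> miss, prune

Summary -> nodes [0, 11, 12, 1, 7, 8, 15, 3, 9, 14, 16, 4, 6, 10]; box-tests=14; leaf-entries=1; first=P13

== RESULT ==
[0, 11, 12, 1, 7, 8, 15, 3, 9, 14, 16, 4, 6, 10]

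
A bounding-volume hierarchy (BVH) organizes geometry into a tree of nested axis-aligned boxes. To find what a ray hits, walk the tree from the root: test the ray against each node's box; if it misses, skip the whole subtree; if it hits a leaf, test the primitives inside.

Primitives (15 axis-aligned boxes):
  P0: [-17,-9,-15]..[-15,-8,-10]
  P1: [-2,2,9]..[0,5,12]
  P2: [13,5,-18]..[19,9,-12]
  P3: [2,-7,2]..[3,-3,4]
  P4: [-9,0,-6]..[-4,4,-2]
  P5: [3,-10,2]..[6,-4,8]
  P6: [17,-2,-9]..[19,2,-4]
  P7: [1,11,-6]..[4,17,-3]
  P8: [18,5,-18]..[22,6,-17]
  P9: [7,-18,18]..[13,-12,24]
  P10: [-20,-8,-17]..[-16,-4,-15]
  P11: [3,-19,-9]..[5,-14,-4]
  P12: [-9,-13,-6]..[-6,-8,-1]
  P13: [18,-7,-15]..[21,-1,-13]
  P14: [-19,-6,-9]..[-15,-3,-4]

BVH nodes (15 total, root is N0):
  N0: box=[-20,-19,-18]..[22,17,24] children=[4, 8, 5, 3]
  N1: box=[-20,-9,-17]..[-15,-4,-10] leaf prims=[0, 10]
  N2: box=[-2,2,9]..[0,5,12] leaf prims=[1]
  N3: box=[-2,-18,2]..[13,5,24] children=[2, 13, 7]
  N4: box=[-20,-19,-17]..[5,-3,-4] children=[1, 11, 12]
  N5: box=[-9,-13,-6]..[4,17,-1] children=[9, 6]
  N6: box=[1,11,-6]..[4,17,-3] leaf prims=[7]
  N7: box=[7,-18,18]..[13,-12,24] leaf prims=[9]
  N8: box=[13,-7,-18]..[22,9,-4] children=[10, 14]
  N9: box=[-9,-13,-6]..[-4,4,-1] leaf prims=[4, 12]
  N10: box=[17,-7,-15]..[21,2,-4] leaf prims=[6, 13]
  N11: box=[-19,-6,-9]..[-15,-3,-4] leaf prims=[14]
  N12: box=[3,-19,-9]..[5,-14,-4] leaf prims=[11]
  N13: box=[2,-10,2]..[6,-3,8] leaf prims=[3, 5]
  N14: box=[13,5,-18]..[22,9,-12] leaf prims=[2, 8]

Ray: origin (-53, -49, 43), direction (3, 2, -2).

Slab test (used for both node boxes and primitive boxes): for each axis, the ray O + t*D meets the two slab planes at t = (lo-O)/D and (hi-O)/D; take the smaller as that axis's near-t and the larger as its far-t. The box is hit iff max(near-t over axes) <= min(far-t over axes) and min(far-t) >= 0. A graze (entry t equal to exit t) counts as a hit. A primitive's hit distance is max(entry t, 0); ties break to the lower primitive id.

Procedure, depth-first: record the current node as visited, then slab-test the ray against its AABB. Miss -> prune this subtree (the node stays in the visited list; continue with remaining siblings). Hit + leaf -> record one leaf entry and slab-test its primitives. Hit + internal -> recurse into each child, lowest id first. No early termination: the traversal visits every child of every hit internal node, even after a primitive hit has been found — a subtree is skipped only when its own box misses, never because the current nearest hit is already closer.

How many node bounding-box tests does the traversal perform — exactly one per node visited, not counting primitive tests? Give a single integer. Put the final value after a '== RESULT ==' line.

Walk:
N0 x:[11,25] y:[15,33] z:[19/2,61/2] -> hit [15,25], descend [3, 4, 5, 8]
  N3 x:[17,22] y:[31/2,27] z:[19/2,41/2] -> hit [17,41/2], descend [2, 7, 13]
    N2 x:[17,53/3] y:[51/2,27] z:[31/2,17] -> miss, prune
    N7 x:[20,22] y:[31/2,37/2] z:[19/2,25/2] -> miss, prune
    N13 x:[55/3,59/3] y:[39/2,23] z:[35/2,41/2] -> hit [39/2,59/3] leaf, test {P3(miss), P5@t=39/2}
  N4 x:[11,58/3] y:[15,23] z:[47/2,30] -> miss, prune
  N5 x:[44/3,19] y:[18,33] z:[22,49/2] -> miss, prune
  N8 x:[22,25] y:[21,29] z:[47/2,61/2] -> hit [47/2,25], descend [10, 14]
    N10 x:[70/3,74/3] y:[21,51/2] z:[47/2,29] -> hit [47/2,74/3] leaf, test {P6@t=47/2, P13(miss)}
    N14 x:[22,25] y:[27,29] z:[55/2,61/2] -> miss, prune

order=[0, 3, 2, 7, 13, 4, 5, 8, 10, 14]  |boxes|=10  |leaves|=2  hit=P5

== RESULT ==
10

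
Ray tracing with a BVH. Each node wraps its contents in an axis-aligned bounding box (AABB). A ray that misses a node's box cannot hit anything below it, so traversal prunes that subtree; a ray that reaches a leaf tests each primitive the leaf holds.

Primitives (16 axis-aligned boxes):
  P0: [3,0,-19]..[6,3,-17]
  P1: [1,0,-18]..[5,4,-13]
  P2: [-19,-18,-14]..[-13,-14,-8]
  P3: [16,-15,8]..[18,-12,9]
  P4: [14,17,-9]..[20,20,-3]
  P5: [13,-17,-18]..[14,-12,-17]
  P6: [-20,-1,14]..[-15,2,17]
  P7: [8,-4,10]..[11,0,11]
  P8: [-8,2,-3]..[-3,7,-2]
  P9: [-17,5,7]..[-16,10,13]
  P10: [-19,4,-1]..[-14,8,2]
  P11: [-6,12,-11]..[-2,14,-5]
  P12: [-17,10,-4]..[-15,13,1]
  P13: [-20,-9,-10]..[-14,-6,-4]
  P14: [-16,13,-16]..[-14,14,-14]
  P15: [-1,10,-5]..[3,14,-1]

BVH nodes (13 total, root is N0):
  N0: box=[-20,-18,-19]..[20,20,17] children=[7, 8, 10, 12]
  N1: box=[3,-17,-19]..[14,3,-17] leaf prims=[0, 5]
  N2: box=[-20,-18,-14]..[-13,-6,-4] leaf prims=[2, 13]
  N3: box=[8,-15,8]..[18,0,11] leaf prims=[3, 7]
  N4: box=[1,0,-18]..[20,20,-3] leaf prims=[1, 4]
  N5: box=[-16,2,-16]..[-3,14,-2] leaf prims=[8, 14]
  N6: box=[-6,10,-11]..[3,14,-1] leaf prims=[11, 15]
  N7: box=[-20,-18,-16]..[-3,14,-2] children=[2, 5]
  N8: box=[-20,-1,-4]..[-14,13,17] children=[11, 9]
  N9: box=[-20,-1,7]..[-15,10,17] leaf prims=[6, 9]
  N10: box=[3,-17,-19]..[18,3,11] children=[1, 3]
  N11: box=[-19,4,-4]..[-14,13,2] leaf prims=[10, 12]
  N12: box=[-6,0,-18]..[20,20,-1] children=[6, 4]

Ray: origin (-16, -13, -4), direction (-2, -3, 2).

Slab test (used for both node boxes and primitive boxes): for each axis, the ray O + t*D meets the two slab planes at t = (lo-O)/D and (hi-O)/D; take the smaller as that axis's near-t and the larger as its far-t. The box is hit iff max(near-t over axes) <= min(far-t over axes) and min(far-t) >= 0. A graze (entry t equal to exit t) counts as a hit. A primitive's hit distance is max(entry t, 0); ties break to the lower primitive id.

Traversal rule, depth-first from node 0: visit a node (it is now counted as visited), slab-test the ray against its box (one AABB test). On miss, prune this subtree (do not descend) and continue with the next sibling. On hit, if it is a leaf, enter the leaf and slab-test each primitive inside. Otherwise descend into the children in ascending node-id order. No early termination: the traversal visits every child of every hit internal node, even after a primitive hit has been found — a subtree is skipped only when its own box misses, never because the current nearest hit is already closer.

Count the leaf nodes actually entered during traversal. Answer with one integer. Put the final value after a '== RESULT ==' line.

Walk:
N0 x:[-18,2] y:[-11,5/3] z:[-15/2,21/2] -> hit [-15/2,5/3], descend [7, 8, 10, 12]
  N7 x:[-13/2,2] y:[-9,5/3] z:[-6,1] -> hit [-6,1], descend [2, 5]
    N2 x:[-3/2,2] y:[-7/3,5/3] z:[-5,0] -> hit [-3/2,0] leaf, test {P2(miss), P13(miss)}
    N5 x:[-13/2,0] y:[-9,-5] z:[-6,1] -> miss, prune
  N8 x:[-1,2] y:[-26/3,-4] z:[0,21/2] -> miss, prune
  N10 x:[-17,-19/2] y:[-16/3,4/3] z:[-15/2,15/2] -> miss, prune
  N12 x:[-18,-5] y:[-11,-13/3] z:[-7,3/2] -> miss, prune

Visited [0, 7, 2, 5, 8, 10, 12]. Tests: 7 box, 1 leaf. Nearest: miss.

== RESULT ==
1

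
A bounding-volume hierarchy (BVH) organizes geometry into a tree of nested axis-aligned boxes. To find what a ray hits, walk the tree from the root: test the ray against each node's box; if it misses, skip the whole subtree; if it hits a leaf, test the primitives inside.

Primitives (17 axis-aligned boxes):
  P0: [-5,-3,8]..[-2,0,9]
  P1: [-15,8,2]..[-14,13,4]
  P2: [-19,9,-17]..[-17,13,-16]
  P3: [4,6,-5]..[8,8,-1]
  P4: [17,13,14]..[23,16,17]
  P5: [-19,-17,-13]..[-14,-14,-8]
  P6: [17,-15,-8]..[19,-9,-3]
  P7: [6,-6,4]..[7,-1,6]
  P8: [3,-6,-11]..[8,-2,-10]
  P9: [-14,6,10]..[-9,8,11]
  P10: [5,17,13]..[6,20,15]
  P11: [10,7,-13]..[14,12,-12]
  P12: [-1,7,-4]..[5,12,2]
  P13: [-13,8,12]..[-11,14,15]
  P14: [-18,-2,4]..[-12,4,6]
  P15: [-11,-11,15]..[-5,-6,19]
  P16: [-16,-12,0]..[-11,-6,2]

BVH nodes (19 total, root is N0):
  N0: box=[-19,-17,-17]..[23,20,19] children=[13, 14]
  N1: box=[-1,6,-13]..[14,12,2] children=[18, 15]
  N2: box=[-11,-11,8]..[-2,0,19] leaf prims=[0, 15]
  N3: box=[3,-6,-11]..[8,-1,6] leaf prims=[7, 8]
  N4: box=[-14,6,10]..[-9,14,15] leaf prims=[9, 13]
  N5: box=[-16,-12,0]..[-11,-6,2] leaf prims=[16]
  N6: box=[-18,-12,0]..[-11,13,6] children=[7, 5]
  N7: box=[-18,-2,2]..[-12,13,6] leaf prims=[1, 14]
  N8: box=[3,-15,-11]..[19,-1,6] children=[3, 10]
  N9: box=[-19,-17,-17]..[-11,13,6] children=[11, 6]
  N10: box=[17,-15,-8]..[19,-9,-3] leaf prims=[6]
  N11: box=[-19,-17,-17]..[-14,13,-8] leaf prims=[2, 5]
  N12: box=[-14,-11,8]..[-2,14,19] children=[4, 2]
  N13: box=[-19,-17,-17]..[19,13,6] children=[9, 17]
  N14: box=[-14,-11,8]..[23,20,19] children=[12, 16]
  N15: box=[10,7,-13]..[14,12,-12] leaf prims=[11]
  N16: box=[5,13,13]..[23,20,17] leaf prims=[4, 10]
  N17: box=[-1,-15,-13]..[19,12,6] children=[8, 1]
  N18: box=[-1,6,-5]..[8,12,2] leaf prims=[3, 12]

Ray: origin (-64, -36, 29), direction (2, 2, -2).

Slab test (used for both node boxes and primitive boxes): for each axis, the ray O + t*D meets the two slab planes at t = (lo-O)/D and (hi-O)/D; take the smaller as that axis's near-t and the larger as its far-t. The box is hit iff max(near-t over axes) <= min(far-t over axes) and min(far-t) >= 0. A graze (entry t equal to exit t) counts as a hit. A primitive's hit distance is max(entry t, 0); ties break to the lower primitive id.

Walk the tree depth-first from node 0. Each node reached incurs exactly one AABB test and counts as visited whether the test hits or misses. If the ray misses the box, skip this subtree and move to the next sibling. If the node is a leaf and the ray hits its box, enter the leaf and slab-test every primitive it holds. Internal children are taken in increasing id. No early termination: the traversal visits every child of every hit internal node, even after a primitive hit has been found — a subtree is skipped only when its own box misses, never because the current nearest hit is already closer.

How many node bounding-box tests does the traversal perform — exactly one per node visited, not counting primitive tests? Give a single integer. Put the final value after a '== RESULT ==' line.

Walk:
N0 x:[45/2,87/2] y:[19/2,28] z:[5,23] -> hit [45/2,23], descend [13, 14]
  N13 x:[45/2,83/2] y:[19/2,49/2] z:[23/2,23] -> hit [45/2,23], descend [9, 17]
    N9 x:[45/2,53/2] y:[19/2,49/2] z:[23/2,23] -> hit [45/2,23], descend [6, 11]
      N6 x:[23,53/2] y:[12,49/2] z:[23/2,29/2] -> miss, prune
      N11 x:[45/2,25] y:[19/2,49/2] z:[37/2,23] -> hit [45/2,23] leaf, test {P2@t=45/2, P5(miss)}
    N17 x:[63/2,83/2] y:[21/2,24] z:[23/2,21] -> miss, prune
  N14 x:[25,87/2] y:[25/2,28] z:[5,21/2] -> miss, prune

Visited [0, 13, 9, 6, 11, 17, 14]. Tests: 7 box, 1 leaf. Nearest: P2.

== RESULT ==
7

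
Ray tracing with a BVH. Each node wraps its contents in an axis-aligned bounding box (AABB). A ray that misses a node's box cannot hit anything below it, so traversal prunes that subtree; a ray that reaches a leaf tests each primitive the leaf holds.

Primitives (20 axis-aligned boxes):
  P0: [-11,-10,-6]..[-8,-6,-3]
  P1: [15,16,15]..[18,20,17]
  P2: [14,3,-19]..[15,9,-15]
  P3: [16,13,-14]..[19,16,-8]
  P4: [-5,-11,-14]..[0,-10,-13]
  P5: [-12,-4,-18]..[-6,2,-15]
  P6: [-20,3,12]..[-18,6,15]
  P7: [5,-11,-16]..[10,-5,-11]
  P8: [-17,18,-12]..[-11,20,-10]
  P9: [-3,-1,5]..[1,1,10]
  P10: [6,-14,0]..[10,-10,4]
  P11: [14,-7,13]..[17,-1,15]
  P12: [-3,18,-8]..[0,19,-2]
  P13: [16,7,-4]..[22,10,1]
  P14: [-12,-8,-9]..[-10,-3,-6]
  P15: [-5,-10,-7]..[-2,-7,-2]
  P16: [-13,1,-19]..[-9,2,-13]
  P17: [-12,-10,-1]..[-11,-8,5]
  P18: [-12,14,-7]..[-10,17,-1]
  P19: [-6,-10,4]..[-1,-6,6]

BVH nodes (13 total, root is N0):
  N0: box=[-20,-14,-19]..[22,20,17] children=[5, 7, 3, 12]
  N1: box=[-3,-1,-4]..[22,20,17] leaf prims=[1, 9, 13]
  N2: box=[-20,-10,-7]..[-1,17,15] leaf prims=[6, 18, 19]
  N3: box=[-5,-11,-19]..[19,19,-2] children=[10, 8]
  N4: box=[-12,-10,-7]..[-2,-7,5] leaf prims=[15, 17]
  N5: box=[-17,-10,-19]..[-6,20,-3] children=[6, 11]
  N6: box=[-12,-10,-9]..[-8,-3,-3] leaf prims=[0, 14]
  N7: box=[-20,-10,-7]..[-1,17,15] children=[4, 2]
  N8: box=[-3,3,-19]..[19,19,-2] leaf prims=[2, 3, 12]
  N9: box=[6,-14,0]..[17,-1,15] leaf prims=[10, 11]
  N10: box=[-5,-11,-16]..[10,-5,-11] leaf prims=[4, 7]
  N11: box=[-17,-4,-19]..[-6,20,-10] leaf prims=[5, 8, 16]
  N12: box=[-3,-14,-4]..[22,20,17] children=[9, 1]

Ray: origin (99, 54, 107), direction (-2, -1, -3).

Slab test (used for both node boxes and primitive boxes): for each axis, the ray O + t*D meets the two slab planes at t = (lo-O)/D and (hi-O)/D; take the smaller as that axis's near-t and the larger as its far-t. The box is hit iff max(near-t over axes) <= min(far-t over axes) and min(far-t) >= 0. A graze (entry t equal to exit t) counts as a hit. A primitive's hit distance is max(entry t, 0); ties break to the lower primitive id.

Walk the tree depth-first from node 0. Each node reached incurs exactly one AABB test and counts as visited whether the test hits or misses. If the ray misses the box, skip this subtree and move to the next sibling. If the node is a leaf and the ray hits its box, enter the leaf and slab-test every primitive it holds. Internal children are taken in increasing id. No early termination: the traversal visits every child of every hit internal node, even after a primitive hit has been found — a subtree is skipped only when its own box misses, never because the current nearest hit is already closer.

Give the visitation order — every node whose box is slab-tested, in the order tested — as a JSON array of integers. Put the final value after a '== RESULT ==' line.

Walk:
N0 x:[77/2,119/2] y:[34,68] z:[30,42] -> hit [77/2,42], descend [3, 5, 7, 12]
  N3 x:[40,52] y:[35,65] z:[109/3,42] -> hit [40,42], descend [8, 10]
    N8 x:[40,51] y:[35,51] z:[109/3,42] -> hit [40,42] leaf, test {P2(miss), P3@t=40, P12(miss)}
    N10 x:[89/2,52] y:[59,65] z:[118/3,41] -> miss, prune
  N5 x:[105/2,58] y:[34,64] z:[110/3,42] -> miss, prune
  N7 x:[50,119/2] y:[37,64] z:[92/3,38] -> miss, prune
  N12 x:[77/2,51] y:[34,68] z:[30,37] -> miss, prune

order=[0, 3, 8, 10, 5, 7, 12]  |boxes|=7  |leaves|=1  hit=P3

== RESULT ==
[0, 3, 8, 10, 5, 7, 12]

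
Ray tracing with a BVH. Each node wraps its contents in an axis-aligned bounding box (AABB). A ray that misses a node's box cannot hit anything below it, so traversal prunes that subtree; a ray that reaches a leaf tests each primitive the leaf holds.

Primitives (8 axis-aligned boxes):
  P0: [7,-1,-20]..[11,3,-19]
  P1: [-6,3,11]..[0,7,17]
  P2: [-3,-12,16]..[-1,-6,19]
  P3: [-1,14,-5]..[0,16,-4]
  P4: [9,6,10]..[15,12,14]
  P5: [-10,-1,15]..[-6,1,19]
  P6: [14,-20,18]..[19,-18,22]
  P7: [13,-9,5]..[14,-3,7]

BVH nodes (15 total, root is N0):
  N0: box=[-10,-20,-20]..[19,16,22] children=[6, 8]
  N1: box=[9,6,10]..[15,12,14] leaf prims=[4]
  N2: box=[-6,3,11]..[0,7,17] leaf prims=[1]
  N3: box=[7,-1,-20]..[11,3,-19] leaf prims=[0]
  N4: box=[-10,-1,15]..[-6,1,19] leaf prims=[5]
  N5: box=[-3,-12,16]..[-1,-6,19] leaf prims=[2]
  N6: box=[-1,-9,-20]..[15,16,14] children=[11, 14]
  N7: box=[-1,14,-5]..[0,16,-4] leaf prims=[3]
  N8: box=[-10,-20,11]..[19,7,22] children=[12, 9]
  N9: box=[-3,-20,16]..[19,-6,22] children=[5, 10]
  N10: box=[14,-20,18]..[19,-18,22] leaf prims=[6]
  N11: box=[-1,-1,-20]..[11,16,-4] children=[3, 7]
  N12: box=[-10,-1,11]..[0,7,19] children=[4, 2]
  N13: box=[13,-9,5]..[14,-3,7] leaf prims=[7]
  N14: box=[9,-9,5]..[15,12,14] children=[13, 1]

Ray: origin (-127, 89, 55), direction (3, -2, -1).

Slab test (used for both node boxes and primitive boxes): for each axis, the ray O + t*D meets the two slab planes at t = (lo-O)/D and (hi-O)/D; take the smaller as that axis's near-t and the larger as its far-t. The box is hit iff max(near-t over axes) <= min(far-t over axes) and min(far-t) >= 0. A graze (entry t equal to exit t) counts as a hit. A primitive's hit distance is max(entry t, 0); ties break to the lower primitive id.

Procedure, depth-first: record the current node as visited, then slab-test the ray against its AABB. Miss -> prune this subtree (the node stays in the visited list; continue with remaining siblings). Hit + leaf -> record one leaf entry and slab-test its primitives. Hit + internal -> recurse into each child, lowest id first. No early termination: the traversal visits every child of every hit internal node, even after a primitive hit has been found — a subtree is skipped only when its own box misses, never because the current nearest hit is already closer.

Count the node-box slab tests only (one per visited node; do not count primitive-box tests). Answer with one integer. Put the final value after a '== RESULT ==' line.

Trace the traversal:
N0 x:[39,146/3] y:[73/2,109/2] z:[33,75] -> hit [39,146/3], descend [6, 8]
  N6 x:[42,142/3] y:[73/2,49] z:[41,75] -> hit [42,142/3], descend [11, 14]
    N11 x:[42,46] y:[73/2,45] z:[59,75] -> miss, prune
    N14 x:[136/3,142/3] y:[77/2,49] z:[41,50] -> hit [136/3,142/3], descend [1, 13]
      N1 x:[136/3,142/3] y:[77/2,83/2] z:[41,45] -> miss, prune
      N13 x:[140/3,47] y:[46,49] z:[48,50] -> miss, prune
  N8 x:[39,146/3] y:[41,109/2] z:[33,44] -> hit [41,44], descend [9, 12]
    N9 x:[124/3,146/3] y:[95/2,109/2] z:[33,39] -> miss, prune
    N12 x:[39,127/3] y:[41,45] z:[36,44] -> hit [41,127/3], descend [2, 4]
      N2 x:[121/3,127/3] y:[41,43] z:[38,44] -> hit [41,127/3] leaf, test {P1@t=41}
      N4 x:[39,121/3] y:[44,45] z:[36,40] -> miss, prune

Summary -> nodes [0, 6, 11, 14, 1, 13, 8, 9, 12, 2, 4]; box-tests=11; leaf-entries=1; first=P1

== RESULT ==
11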